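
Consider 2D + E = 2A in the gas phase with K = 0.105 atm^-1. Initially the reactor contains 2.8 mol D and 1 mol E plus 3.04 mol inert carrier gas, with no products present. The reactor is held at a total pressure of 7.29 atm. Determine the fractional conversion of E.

X = 0.310

Let X = conversion of E (basis 1 mol E); extent of reaction ξ = X.
Mole table: n_D = 2.8 − 2X; n_E = 1 − X; n_A = 2X; n_I = 3.04 (inert).
n_T = Σnᵢ = 6.84 − X.
With p_i = (n_i/n_T)P, K = p_A^2 / (p_D^2 p_E).
Equating to 0.105 atm^-1 and solving on 0 < X < 1: X = 0.310.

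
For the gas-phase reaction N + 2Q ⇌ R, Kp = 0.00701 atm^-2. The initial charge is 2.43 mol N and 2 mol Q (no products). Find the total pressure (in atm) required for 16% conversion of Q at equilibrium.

P = 7.76 atm

Take 2 mol Q as basis and let X be its fractional conversion, so ξ = X.
Moles: n_N = 2.43 − X; n_Q = 2 − 2X; n_R = X.
Summing: n_T = 4.43 − 2X.
Kp = p_R / (p_N p_Q^2) with p_i = (n_i/n_T)·P.
At X = 0.16: the mole-fraction product g(X) = Π y_i^ν_i = 0.4219. Since Kp = g(X)·P^{-2}, P = (g/Kp)^(1/2) = (0.4219/0.00701)^(1/2) = 7.76 atm.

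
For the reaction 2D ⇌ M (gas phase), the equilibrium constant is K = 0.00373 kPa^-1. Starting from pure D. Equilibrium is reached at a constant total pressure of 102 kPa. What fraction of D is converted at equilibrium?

Take 1 mol D as basis and let X be its fractional conversion, so ξ = 0.5X.
Mole table: n_D = 1 − X; n_M = 0.5X.
Summing: n_T = 1 − 0.5X.
Mole fractions y_i = n_i/n_T; K = p_M / (p_D^2) with p_i = y_i·P.
Equating to 0.00373 kPa^-1 and solving on 0 < X < 1: X = 0.370.

X = 0.370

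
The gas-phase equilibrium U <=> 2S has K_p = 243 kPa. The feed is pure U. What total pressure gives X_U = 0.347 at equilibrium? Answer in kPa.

P = 444 kPa

Basis: 1 mol U initially; let X = conversion of U. Extent ξ = X.
At extent ξ: n_U = 1 − X; n_S = 2X.
n_T = Σnᵢ = 1 + X.
K_p = p_S^2 / (p_U) with p_i = (n_i/n_T)·P.
At X = 0.347: the mole-fraction product g(X) = Π y_i^ν_i = 0.5476. Since K_p = g(X)·P^{1}, P = (K_p/g)^(1/1) = (243/0.5476)^(1/1) = 444 kPa.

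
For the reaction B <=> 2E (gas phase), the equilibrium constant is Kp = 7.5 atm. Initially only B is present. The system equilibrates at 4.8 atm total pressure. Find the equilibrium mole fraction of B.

Let X = conversion of B (basis 1 mol B); extent of reaction ξ = X.
Moles: n_B = 1 − X; n_E = 2X.
Total moles n_T = 1 + X.
y_i = n_i/n_T, p_i = y_i·P. Kp = p_E^2 / (p_B).
This yields a degree-2 equation in X; solving on (0,1), X = 0.530.
Then n_B = 0.47, n_T = 1.53, so y_B = 0.307.

y_B = 0.307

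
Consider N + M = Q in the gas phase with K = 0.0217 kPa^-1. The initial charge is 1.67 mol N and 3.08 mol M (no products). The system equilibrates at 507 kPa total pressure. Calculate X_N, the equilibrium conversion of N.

Take 1.67 mol N as basis and let X be its fractional conversion, so ξ = 1.67X.
Mole table: n_N = 1.67 − 1.67X; n_M = 3.08 − 1.67X; n_Q = 1.67X.
Total moles n_T = 4.75 − 1.67X.
y_i = n_i/n_T, p_i = y_i·P. K = p_Q / (p_N p_M).
Substituting and setting equal to 0.0217 kPa^-1 gives a polynomial in X; the root in (0,1) is X = 0.846.

X = 0.846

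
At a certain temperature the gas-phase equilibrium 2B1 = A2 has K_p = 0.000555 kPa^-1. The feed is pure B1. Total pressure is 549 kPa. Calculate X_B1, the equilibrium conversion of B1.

Let X = conversion of B1 (basis 1 mol B1); extent of reaction ξ = 0.5X.
Species balance: n_B1 = 1 − X; n_A2 = 0.5X.
Total moles n_T = 1 − 0.5X.
Mole fractions y_i = n_i/n_T; K_p = p_A2 / (p_B1^2) with p_i = y_i·P.
Setting this equal to 0.000555 kPa^-1 and taking the physical root (0 < X < 1) gives X = 0.329.

X = 0.329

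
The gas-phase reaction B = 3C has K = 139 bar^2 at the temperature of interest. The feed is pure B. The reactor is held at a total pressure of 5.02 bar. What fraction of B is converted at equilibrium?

Basis: 1 mol B initially; let X = conversion of B. Extent ξ = X.
At extent ξ: n_B = 1 − X; n_C = 3X.
Summing: n_T = 1 + 2X.
With p_i = (n_i/n_T)P, K = p_C^3 / (p_B).
This yields a degree-3 equation in X; solving on (0,1), X = 0.705.

X = 0.705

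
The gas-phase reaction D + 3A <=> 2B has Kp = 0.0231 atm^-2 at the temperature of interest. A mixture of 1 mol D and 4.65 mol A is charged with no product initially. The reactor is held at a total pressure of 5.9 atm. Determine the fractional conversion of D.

Take 1 mol D as basis and let X be its fractional conversion, so ξ = X.
Moles: n_D = 1 − X; n_A = 4.65 − 3X; n_B = 2X.
Total moles n_T = 5.65 − 2X.
With p_i = (n_i/n_T)P, Kp = p_B^2 / (p_D p_A^3).
Equating to 0.0231 atm^-2 and solving on 0 < X < 1: X = 0.433.

X = 0.433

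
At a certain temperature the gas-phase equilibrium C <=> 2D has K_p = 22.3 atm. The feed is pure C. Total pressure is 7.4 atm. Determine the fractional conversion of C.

X = 0.655

Basis: 1 mol C initially; let X = conversion of C. Extent ξ = X.
Mole table: n_C = 1 − X; n_D = 2X.
Total moles n_T = 1 + X.
y_i = n_i/n_T, p_i = y_i·P. K_p = p_D^2 / (p_C).
Setting this equal to 22.3 atm and taking the physical root (0 < X < 1) gives X = 0.655.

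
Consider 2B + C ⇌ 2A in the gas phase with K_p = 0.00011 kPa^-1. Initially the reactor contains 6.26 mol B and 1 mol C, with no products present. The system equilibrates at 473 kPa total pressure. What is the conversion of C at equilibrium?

Basis: 1 mol C initially; let X = conversion of C. Extent ξ = X.
Species balance: n_B = 6.26 − 2X; n_C = 1 − X; n_A = 2X.
Summing: n_T = 7.26 − X.
y_i = n_i/n_T, p_i = y_i·P. K_p = p_A^2 / (p_B^2 p_C).
This yields a degree-3 equation in X; solving on (0,1), X = 0.221.

X = 0.221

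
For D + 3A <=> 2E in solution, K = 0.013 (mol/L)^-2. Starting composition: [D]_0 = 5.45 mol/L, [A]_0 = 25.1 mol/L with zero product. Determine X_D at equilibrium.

X = 0.693

Let X = conversion of D; extent ξ = 5.45·X mol/L.
Concentrations: [D] = 5.45 − 5.45X; [A] = 25.1 − 16.4X; [E] = 10.9X.
K = [E]^2 / ([D] [A]^3).
Solving K = 0.013 for X ∈ (0,1): X = 0.693.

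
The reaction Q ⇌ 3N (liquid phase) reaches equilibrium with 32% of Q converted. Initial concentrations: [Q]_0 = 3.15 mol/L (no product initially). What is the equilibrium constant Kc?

Kc = 12.9 (mol/L)^2

Let X = conversion of Q.
Concentrations: [Q] = 3.15 − 3.15X; [N] = 9.45X.
At X = 0.32: [Q] = 2.14, [N] = 3.02.
Kc = [N]^3 / ([Q]) = 12.9 (mol/L)^2.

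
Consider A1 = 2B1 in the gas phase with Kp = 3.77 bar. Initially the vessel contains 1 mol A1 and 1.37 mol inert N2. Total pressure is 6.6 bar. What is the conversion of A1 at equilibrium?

X = 0.465

Take 1 mol A1 as basis and let X be its fractional conversion, so ξ = X.
At extent ξ: n_A1 = 1 − X; n_B1 = 2X; n_I = 1.37 (inert).
n_T = Σnᵢ = 2.37 + X.
With p_i = (n_i/n_T)P, Kp = p_B1^2 / (p_A1).
Substituting and setting equal to 3.77 bar gives a polynomial in X; the root in (0,1) is X = 0.465.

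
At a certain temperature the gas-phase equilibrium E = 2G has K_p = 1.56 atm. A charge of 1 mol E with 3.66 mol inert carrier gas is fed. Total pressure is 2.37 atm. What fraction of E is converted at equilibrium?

X = 0.593

Let X = conversion of E (basis 1 mol E); extent of reaction ξ = X.
At extent ξ: n_E = 1 − X; n_G = 2X; n_I = 3.66 (inert).
n_T = Σnᵢ = 4.66 + X.
With p_i = (n_i/n_T)P, K_p = p_G^2 / (p_E).
This yields a degree-2 equation in X; solving on (0,1), X = 0.593.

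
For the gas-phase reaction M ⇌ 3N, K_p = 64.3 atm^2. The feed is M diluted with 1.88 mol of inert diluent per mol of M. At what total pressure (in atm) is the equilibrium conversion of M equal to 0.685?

P = 6.49 atm

Take 1 mol M as basis and let X be its fractional conversion, so ξ = X.
Species balance: n_M = 1 − X; n_N = 3X; n_I = 1.88 (inert).
Total moles n_T = 2.88 + 2X.
K_p = p_N^3 / (p_M) with p_i = (n_i/n_T)·P.
At X = 0.685: the mole-fraction product g(X) = Π y_i^ν_i = 1.525. Since K_p = g(X)·P^{2}, P = (K_p/g)^(1/2) = (64.3/1.525)^(1/2) = 6.49 atm.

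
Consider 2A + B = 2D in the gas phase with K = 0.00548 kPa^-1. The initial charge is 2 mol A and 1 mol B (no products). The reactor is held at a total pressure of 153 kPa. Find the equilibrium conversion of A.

X = 0.316

Take 2 mol A as basis and let X be its fractional conversion, so ξ = X.
Mole table: n_A = 2 − 2X; n_B = 1 − X; n_D = 2X.
Summing: n_T = 3 − X.
Mole fractions y_i = n_i/n_T; K = p_D^2 / (p_A^2 p_B) with p_i = y_i·P.
This yields a degree-3 equation in X; solving on (0,1), X = 0.316.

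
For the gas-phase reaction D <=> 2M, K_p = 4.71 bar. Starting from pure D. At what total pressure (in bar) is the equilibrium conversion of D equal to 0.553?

Basis: 1 mol D initially; let X = conversion of D. Extent ξ = X.
Mole table: n_D = 1 − X; n_M = 2X.
Total moles n_T = 1 + X.
K_p = p_M^2 / (p_D) with p_i = (n_i/n_T)·P.
At X = 0.553: the mole-fraction product g(X) = Π y_i^ν_i = 1.762. Since K_p = g(X)·P^{1}, P = (K_p/g)^(1/1) = (4.71/1.762)^(1/1) = 2.67 bar.

P = 2.67 bar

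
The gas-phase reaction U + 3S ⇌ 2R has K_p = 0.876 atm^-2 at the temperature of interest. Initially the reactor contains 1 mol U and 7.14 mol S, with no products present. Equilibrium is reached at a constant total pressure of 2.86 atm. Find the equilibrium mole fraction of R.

y_R = 0.258

Let X = conversion of U (basis 1 mol U); extent of reaction ξ = X.
Mole table: n_U = 1 − X; n_S = 7.14 − 3X; n_R = 2X.
Summing: n_T = 8.14 − 2X.
With p_i = (n_i/n_T)P, K_p = p_R^2 / (p_U p_S^3).
This yields a degree-4 equation in X; solving on (0,1), X = 0.836.
Then n_R = 1.67, n_T = 6.47, so y_R = 0.258.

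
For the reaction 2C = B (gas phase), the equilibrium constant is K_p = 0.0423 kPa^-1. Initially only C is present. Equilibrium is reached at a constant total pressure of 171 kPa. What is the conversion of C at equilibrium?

X = 0.817

Take 1 mol C as basis and let X be its fractional conversion, so ξ = 0.5X.
Mole table: n_C = 1 − X; n_B = 0.5X.
Total moles n_T = 1 − 0.5X.
y_i = n_i/n_T, p_i = y_i·P. K_p = p_B / (p_C^2).
Substituting and setting equal to 0.0423 kPa^-1 gives a polynomial in X; the root in (0,1) is X = 0.817.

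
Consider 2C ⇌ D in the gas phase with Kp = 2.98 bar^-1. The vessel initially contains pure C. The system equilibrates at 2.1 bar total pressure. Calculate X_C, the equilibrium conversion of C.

X = 0.804

Basis: 1 mol C initially; let X = conversion of C. Extent ξ = 0.5X.
Species balance: n_C = 1 − X; n_D = 0.5X.
Total moles n_T = 1 − 0.5X.
With p_i = (n_i/n_T)P, Kp = p_D / (p_C^2).
Setting this equal to 2.98 bar^-1 and taking the physical root (0 < X < 1) gives X = 0.804.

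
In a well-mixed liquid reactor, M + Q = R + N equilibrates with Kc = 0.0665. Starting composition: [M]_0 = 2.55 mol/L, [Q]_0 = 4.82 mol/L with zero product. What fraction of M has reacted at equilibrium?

X = 0.278

Let X = conversion of M; extent ξ = 2.55·X mol/L.
Concentrations: [M] = 2.55 − 2.55X; [Q] = 4.82 − 2.55X; [R] = 2.55X; [N] = 2.55X.
Kc = [R] [N] / ([M] [Q]).
Solving Kc = 0.0665 for X ∈ (0,1): X = 0.278.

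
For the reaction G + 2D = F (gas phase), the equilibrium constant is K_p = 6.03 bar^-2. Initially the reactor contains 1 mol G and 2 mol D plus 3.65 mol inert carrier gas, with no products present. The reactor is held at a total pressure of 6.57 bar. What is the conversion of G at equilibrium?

Let X = conversion of G (basis 1 mol G); extent of reaction ξ = X.
At extent ξ: n_G = 1 − X; n_D = 2 − 2X; n_F = X; n_I = 3.65 (inert).
Total moles n_T = 6.65 − 2X.
With p_i = (n_i/n_T)P, K_p = p_F / (p_G p_D^2).
Equating to 6.03 bar^-2 and solving on 0 < X < 1: X = 0.734.

X = 0.734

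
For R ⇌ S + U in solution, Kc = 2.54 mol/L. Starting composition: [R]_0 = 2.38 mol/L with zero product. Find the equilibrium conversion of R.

X = 0.629

Let X = conversion of R; extent ξ = 2.38·X mol/L.
Concentrations: [R] = 2.38 − 2.38X; [S] = 2.38X; [U] = 2.38X.
Kc = [S] [U] / ([R]).
This equals 2.54 at X = 0.629 (the root in 0 < X < 1).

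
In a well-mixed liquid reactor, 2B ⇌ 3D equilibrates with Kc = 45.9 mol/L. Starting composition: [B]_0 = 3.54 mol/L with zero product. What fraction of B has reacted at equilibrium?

Let X = conversion of B; extent ξ = 3.54X/2 mol/L.
Concentrations: [B] = 3.54 − 3.54X; [D] = 5.31X.
Kc = [D]^3 / ([B]^2).
Equating to 45.9 mol/L: the physical root is X = 0.701.

X = 0.701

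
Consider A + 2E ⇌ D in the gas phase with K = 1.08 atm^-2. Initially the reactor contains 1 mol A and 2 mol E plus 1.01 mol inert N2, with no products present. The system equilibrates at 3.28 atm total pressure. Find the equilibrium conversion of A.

X = 0.537

Take 1 mol A as basis and let X be its fractional conversion, so ξ = X.
Moles: n_A = 1 − X; n_E = 2 − 2X; n_D = X; n_I = 1.01 (inert).
Summing: n_T = 4.01 − 2X.
Mole fractions y_i = n_i/n_T; K = p_D / (p_A p_E^2) with p_i = y_i·P.
Substituting and setting equal to 1.08 atm^-2 gives a polynomial in X; the root in (0,1) is X = 0.537.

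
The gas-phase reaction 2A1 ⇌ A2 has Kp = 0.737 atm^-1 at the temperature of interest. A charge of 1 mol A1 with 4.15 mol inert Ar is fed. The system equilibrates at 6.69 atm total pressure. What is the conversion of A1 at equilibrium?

Basis: 1 mol A1 initially; let X = conversion of A1. Extent ξ = 0.5X.
At extent ξ: n_A1 = 1 − X; n_A2 = 0.5X; n_I = 4.15 (inert).
n_T = Σnᵢ = 5.15 − 0.5X.
y_i = n_i/n_T, p_i = y_i·P. Kp = p_A2 / (p_A1^2).
Substituting and setting equal to 0.737 atm^-1 gives a polynomial in X; the root in (0,1) is X = 0.501.

X = 0.501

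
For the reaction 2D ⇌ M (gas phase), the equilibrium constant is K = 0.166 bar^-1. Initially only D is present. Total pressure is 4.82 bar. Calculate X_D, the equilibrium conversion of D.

X = 0.512

Take 1 mol D as basis and let X be its fractional conversion, so ξ = 0.5X.
At extent ξ: n_D = 1 − X; n_M = 0.5X.
n_T = Σnᵢ = 1 − 0.5X.
y_i = n_i/n_T, p_i = y_i·P. K = p_M / (p_D^2).
Setting this equal to 0.166 bar^-1 and taking the physical root (0 < X < 1) gives X = 0.512.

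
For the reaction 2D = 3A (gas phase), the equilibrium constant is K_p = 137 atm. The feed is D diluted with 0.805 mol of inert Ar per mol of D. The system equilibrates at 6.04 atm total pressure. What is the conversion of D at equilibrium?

X = 0.811

Take 1 mol D as basis and let X be its fractional conversion, so ξ = 0.5X.
Species balance: n_D = 1 − X; n_A = 1.5X; n_I = 0.805 (inert).
n_T = Σnᵢ = 1.81 + 0.5X.
y_i = n_i/n_T, p_i = y_i·P. K_p = p_A^3 / (p_D^2).
This yields a degree-3 equation in X; solving on (0,1), X = 0.811.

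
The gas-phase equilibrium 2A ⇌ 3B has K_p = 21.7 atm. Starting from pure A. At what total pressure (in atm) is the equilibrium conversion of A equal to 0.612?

Take 1 mol A as basis and let X be its fractional conversion, so ξ = 0.5X.
Moles: n_A = 1 − X; n_B = 1.5X.
n_T = Σnᵢ = 1 + 0.5X.
K_p = p_B^3 / (p_A^2) with p_i = (n_i/n_T)·P.
At X = 0.612: the mole-fraction product g(X) = Π y_i^ν_i = 3.935. Since K_p = g(X)·P^{1}, P = (K_p/g)^(1/1) = (21.7/3.935)^(1/1) = 5.51 atm.

P = 5.51 atm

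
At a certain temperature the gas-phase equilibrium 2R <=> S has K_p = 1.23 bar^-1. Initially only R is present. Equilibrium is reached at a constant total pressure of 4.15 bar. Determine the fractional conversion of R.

Basis: 1 mol R initially; let X = conversion of R. Extent ξ = 0.5X.
Species balance: n_R = 1 − X; n_S = 0.5X.
n_T = Σnᵢ = 1 − 0.5X.
Mole fractions y_i = n_i/n_T; K_p = p_S / (p_R^2) with p_i = y_i·P.
Equating to 1.23 bar^-1 and solving on 0 < X < 1: X = 0.784.

X = 0.784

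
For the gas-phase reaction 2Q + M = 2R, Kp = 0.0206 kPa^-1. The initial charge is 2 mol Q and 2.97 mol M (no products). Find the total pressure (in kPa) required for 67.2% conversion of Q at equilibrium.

P = 381 kPa

Basis: 2 mol Q initially; let X = conversion of Q. Extent ξ = X.
Mole table: n_Q = 2 − 2X; n_M = 2.97 − X; n_R = 2X.
n_T = Σnᵢ = 4.97 − X.
Kp = p_R^2 / (p_Q^2 p_M) with p_i = (n_i/n_T)·P.
At X = 0.672: the mole-fraction product g(X) = Π y_i^ν_i = 7.851. Since Kp = g(X)·P^{-1}, P = (g/Kp)^(1/1) = (7.851/0.0206)^(1/1) = 381 kPa.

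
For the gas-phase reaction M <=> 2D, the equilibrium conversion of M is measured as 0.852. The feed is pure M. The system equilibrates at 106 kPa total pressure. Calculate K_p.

Basis: 1 mol M initially; let X = conversion of M. Extent ξ = X.
At extent ξ: n_M = 1 − X; n_D = 2X.
n_T = Σnᵢ = 1 + X.
At X = 0.852: n_M = 0.148, n_D = 1.7, n_T = 1.85.
p_i = (n_i/n_T)·P. K_p = p_D^2 / (p_M) = 1.12e+03 kPa.

K_p = 1.12e+03 kPa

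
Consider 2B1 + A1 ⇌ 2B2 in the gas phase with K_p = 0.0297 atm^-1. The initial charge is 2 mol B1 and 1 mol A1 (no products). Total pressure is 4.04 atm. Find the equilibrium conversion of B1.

X = 0.159

Basis: 2 mol B1 initially; let X = conversion of B1. Extent ξ = X.
Moles: n_B1 = 2 − 2X; n_A1 = 1 − X; n_B2 = 2X.
n_T = Σnᵢ = 3 − X.
y_i = n_i/n_T, p_i = y_i·P. K_p = p_B2^2 / (p_B1^2 p_A1).
This yields a degree-3 equation in X; solving on (0,1), X = 0.159.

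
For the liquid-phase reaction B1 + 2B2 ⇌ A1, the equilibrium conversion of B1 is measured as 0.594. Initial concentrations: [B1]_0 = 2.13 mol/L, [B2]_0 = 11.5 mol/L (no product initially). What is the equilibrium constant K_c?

K_c = 0.0182 (mol/L)^-2

Let X = conversion of B1.
Concentrations: [B1] = 2.13 − 2.13X; [B2] = 11.5 − 4.26X; [A1] = 2.13X.
At X = 0.594: [B1] = 0.865, [B2] = 8.97, [A1] = 1.27.
K_c = [A1] / ([B1] [B2]^2) = 0.0182 (mol/L)^-2.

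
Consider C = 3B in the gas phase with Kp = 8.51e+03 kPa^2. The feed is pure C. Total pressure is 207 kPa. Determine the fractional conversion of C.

X = 0.229

Let X = conversion of C (basis 1 mol C); extent of reaction ξ = X.
Mole table: n_C = 1 − X; n_B = 3X.
n_T = Σnᵢ = 1 + 2X.
Mole fractions y_i = n_i/n_T; Kp = p_B^3 / (p_C) with p_i = y_i·P.
Equating to 8.51e+03 kPa^2 and solving on 0 < X < 1: X = 0.229.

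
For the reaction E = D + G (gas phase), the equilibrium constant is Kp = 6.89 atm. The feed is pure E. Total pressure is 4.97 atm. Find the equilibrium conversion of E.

Let X = conversion of E (basis 1 mol E); extent of reaction ξ = X.
At extent ξ: n_E = 1 − X; n_D = X; n_G = X.
Total moles n_T = 1 + X.
Mole fractions y_i = n_i/n_T; Kp = p_D p_G / (p_E) with p_i = y_i·P.
This yields a degree-2 equation in X; solving on (0,1), X = 0.762.

X = 0.762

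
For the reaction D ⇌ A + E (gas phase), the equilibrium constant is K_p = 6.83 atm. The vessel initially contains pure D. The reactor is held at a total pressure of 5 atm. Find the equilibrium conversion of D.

X = 0.760

Let X = conversion of D (basis 1 mol D); extent of reaction ξ = X.
Moles: n_D = 1 − X; n_A = X; n_E = X.
n_T = Σnᵢ = 1 + X.
y_i = n_i/n_T, p_i = y_i·P. K_p = p_A p_E / (p_D).
Substituting and setting equal to 6.83 atm gives a polynomial in X; the root in (0,1) is X = 0.760.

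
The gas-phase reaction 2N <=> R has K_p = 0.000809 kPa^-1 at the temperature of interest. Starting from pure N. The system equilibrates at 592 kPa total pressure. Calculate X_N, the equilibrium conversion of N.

X = 0.414

Basis: 1 mol N initially; let X = conversion of N. Extent ξ = 0.5X.
Species balance: n_N = 1 − X; n_R = 0.5X.
n_T = Σnᵢ = 1 − 0.5X.
Mole fractions y_i = n_i/n_T; K_p = p_R / (p_N^2) with p_i = y_i·P.
Equating to 0.000809 kPa^-1 and solving on 0 < X < 1: X = 0.414.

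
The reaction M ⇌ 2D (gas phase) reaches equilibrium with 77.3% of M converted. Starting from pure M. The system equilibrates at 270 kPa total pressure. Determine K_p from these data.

K_p = 1.6e+03 kPa

Basis: 1 mol M initially; let X = conversion of M. Extent ξ = X.
Moles: n_M = 1 − X; n_D = 2X.
Total moles n_T = 1 + X.
At X = 0.773: n_M = 0.227, n_D = 1.55, n_T = 1.77.
p_i = (n_i/n_T)·P. K_p = p_D^2 / (p_M) = 1.6e+03 kPa.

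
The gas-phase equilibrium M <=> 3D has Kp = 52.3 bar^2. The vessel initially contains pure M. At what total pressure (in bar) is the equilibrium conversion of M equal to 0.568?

P = 4.56 bar

Let X = conversion of M (basis 1 mol M); extent of reaction ξ = X.
At extent ξ: n_M = 1 − X; n_D = 3X.
n_T = Σnᵢ = 1 + 2X.
Kp = p_D^3 / (p_M) with p_i = (n_i/n_T)·P.
At X = 0.568: the mole-fraction product g(X) = Π y_i^ν_i = 2.51. Since Kp = g(X)·P^{2}, P = (Kp/g)^(1/2) = (52.3/2.51)^(1/2) = 4.56 bar.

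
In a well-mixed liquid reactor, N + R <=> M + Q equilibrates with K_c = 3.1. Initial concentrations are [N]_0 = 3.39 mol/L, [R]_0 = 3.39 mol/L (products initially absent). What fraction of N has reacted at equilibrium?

X = 0.638

Let X = conversion of N; extent ξ = 3.39·X mol/L.
Concentrations: [N] = 3.39 − 3.39X; [R] = 3.39 − 3.39X; [M] = 3.39X; [Q] = 3.39X.
K_c = [M] [Q] / ([N] [R]).
Setting equal to 3.1 and solving for X on (0,1) gives X = 0.638.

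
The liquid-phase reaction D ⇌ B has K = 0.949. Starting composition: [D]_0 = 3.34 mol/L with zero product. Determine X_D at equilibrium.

Let X = conversion of D; extent ξ = 3.34·X mol/L.
Concentrations: [D] = 3.34 − 3.34X; [B] = 3.34X.
K = [B] / ([D]).
Setting equal to 0.949 and solving for X on (0,1) gives X = 0.487.

X = 0.487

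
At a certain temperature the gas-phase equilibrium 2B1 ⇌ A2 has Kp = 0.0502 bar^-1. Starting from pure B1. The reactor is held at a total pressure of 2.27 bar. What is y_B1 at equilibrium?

y_B1 = 0.906

Let X = conversion of B1 (basis 1 mol B1); extent of reaction ξ = 0.5X.
Mole table: n_B1 = 1 − X; n_A2 = 0.5X.
n_T = Σnᵢ = 1 − 0.5X.
With p_i = (n_i/n_T)P, Kp = p_A2 / (p_B1^2).
Setting this equal to 0.0502 bar^-1 and taking the physical root (0 < X < 1) gives X = 0.171.
Then n_B1 = 0.829, n_T = 0.914, so y_B1 = 0.906.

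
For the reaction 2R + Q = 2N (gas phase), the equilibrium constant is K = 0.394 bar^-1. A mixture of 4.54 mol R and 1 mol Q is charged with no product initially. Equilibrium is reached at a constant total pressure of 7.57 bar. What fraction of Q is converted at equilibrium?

Take 1 mol Q as basis and let X be its fractional conversion, so ξ = X.
Mole table: n_R = 4.54 − 2X; n_Q = 1 − X; n_N = 2X.
n_T = Σnᵢ = 5.54 − X.
y_i = n_i/n_T, p_i = y_i·P. K = p_N^2 / (p_R^2 p_Q).
Equating to 0.394 bar^-1 and solving on 0 < X < 1: X = 0.690.

X = 0.690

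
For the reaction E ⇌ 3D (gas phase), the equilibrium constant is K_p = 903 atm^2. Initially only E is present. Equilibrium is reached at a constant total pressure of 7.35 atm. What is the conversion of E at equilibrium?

Take 1 mol E as basis and let X be its fractional conversion, so ξ = X.
Mole table: n_E = 1 − X; n_D = 3X.
n_T = Σnᵢ = 1 + 2X.
y_i = n_i/n_T, p_i = y_i·P. K_p = p_D^3 / (p_E).
Substituting and setting equal to 903 atm^2 gives a polynomial in X; the root in (0,1) is X = 0.861.

X = 0.861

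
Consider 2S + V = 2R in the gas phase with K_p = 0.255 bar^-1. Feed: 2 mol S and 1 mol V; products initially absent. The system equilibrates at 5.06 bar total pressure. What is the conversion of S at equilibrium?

Basis: 2 mol S initially; let X = conversion of S. Extent ξ = X.
Species balance: n_S = 2 − 2X; n_V = 1 − X; n_R = 2X.
Summing: n_T = 3 − X.
y_i = n_i/n_T, p_i = y_i·P. K_p = p_R^2 / (p_S^2 p_V).
Setting this equal to 0.255 bar^-1 and taking the physical root (0 < X < 1) gives X = 0.359.

X = 0.359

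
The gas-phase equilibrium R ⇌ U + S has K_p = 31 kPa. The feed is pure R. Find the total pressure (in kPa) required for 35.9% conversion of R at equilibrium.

P = 210 kPa

Take 1 mol R as basis and let X be its fractional conversion, so ξ = X.
At extent ξ: n_R = 1 − X; n_U = X; n_S = X.
Summing: n_T = 1 + X.
K_p = p_U p_S / (p_R) with p_i = (n_i/n_T)·P.
At X = 0.359: the mole-fraction product g(X) = Π y_i^ν_i = 0.1479. Since K_p = g(X)·P^{1}, P = (K_p/g)^(1/1) = (31/0.1479)^(1/1) = 210 kPa.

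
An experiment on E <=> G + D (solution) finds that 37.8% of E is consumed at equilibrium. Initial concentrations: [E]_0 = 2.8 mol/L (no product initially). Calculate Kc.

Kc = 0.643 mol/L

Let X = conversion of E.
Concentrations: [E] = 2.8 − 2.8X; [G] = 2.8X; [D] = 2.8X.
At X = 0.378: [E] = 1.74, [G] = 1.06, [D] = 1.06.
Kc = [G] [D] / ([E]) = 0.643 mol/L.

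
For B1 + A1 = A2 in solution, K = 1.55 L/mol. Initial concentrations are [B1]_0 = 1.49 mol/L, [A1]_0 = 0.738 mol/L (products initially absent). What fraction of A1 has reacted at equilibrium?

Let X = conversion of A1; extent ξ = 0.738·X mol/L.
Concentrations: [B1] = 1.49 − 0.738X; [A1] = 0.738 − 0.738X; [A2] = 0.738X.
K = [A2] / ([B1] [A1]).
This equals 1.55 at X = 0.616 (the root in 0 < X < 1).

X = 0.616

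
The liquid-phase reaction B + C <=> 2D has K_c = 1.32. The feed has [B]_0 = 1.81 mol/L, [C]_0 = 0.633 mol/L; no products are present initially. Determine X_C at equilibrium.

Let X = conversion of C; extent ξ = 0.633·X mol/L.
Concentrations: [B] = 1.81 − 0.633X; [C] = 0.633 − 0.633X; [D] = 1.27X.
K_c = [D]^2 / ([B] [C]).
This equals 1.32 at X = 0.570 (the root in 0 < X < 1).

X = 0.570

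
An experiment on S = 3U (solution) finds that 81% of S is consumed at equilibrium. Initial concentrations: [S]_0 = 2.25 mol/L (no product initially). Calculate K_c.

K_c = 382 (mol/L)^2

Let X = conversion of S.
Concentrations: [S] = 2.25 − 2.25X; [U] = 6.75X.
At X = 0.81: [S] = 0.427, [U] = 5.47.
K_c = [U]^3 / ([S]) = 382 (mol/L)^2.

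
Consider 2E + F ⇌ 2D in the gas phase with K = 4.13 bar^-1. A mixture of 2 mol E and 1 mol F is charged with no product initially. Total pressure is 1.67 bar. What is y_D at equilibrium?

y_D = 0.432

Let X = conversion of E (basis 2 mol E); extent of reaction ξ = X.
At extent ξ: n_E = 2 − 2X; n_F = 1 − X; n_D = 2X.
n_T = Σnᵢ = 3 − X.
y_i = n_i/n_T, p_i = y_i·P. K = p_D^2 / (p_E^2 p_F).
Equating to 4.13 bar^-1 and solving on 0 < X < 1: X = 0.533.
Then n_D = 1.07, n_T = 2.47, so y_D = 0.432.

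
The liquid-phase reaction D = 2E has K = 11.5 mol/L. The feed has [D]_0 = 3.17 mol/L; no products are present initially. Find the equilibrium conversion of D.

Let X = conversion of D; extent ξ = 3.17·X mol/L.
Concentrations: [D] = 3.17 − 3.17X; [E] = 6.34X.
K = [E]^2 / ([D]).
Setting equal to 11.5 and solving for X on (0,1) gives X = 0.601.

X = 0.601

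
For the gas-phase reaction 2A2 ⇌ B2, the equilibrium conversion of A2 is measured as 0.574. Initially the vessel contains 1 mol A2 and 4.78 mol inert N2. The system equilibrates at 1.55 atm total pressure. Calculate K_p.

K_p = 5.6 atm^-1

Take 1 mol A2 as basis and let X be its fractional conversion, so ξ = 0.5X.
Moles: n_A2 = 1 − X; n_B2 = 0.5X; n_I = 4.78 (inert).
Summing: n_T = 5.78 − 0.5X.
At X = 0.574: n_A2 = 0.426, n_B2 = 0.287, n_T = 5.49.
p_i = (n_i/n_T)·P. K_p = p_B2 / (p_A2^2) = 5.6 atm^-1.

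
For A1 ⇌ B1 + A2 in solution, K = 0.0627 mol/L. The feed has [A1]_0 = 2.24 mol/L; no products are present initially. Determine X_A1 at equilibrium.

Let X = conversion of A1; extent ξ = 2.24·X mol/L.
Concentrations: [A1] = 2.24 − 2.24X; [B1] = 2.24X; [A2] = 2.24X.
K = [B1] [A2] / ([A1]).
Equating to 0.0627 mol/L: the physical root is X = 0.154.

X = 0.154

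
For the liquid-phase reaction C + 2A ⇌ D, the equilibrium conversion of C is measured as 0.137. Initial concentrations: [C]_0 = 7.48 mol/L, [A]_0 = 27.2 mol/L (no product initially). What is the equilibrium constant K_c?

Let X = conversion of C.
Concentrations: [C] = 7.48 − 7.48X; [A] = 27.2 − 15X; [D] = 7.48X.
At X = 0.137: [C] = 6.46, [A] = 25.2, [D] = 1.02.
K_c = [D] / ([C] [A]^2) = 0.000251 (mol/L)^-2.

K_c = 0.000251 (mol/L)^-2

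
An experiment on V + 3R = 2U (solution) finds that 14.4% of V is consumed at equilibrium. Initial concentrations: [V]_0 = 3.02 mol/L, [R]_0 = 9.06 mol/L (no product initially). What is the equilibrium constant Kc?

Kc = 0.000627 (mol/L)^-2

Let X = conversion of V.
Concentrations: [V] = 3.02 − 3.02X; [R] = 9.06 − 9.06X; [U] = 6.04X.
At X = 0.144: [V] = 2.59, [R] = 7.76, [U] = 0.87.
Kc = [U]^2 / ([V] [R]^3) = 0.000627 (mol/L)^-2.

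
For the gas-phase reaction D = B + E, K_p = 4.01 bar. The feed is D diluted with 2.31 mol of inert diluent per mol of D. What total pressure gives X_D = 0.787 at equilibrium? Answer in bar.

P = 5.65 bar

Basis: 1 mol D initially; let X = conversion of D. Extent ξ = X.
Moles: n_D = 1 − X; n_B = X; n_E = X; n_I = 2.31 (inert).
Total moles n_T = 3.31 + X.
K_p = p_B p_E / (p_D) with p_i = (n_i/n_T)·P.
At X = 0.787: the mole-fraction product g(X) = Π y_i^ν_i = 0.7097. Since K_p = g(X)·P^{1}, P = (K_p/g)^(1/1) = (4.01/0.7097)^(1/1) = 5.65 bar.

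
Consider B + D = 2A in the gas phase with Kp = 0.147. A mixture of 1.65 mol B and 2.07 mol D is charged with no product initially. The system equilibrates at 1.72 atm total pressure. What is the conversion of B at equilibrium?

Let X = conversion of B (basis 1.65 mol B); extent of reaction ξ = 1.65X.
Mole table: n_B = 1.65 − 1.65X; n_D = 2.07 − 1.65X; n_A = 3.3X.
n_T stays at 3.72 (no change in mole number).
y_i = n_i/n_T, p_i = y_i·P. Kp = p_A^2 / (p_B p_D).
This yields a degree-2 equation in X; solving on (0,1), X = 0.180.

X = 0.180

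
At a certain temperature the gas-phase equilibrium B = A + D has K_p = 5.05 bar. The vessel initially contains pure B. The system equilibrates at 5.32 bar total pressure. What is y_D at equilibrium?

y_D = 0.411

Let X = conversion of B (basis 1 mol B); extent of reaction ξ = X.
At extent ξ: n_B = 1 − X; n_A = X; n_D = X.
Total moles n_T = 1 + X.
With p_i = (n_i/n_T)P, K_p = p_A p_D / (p_B).
Substituting and setting equal to 5.05 bar gives a polynomial in X; the root in (0,1) is X = 0.698.
Then n_D = 0.698, n_T = 1.7, so y_D = 0.411.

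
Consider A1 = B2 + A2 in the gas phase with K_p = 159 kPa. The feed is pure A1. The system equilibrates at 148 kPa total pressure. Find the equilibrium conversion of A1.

X = 0.720

Let X = conversion of A1 (basis 1 mol A1); extent of reaction ξ = X.
Mole table: n_A1 = 1 − X; n_B2 = X; n_A2 = X.
Total moles n_T = 1 + X.
Mole fractions y_i = n_i/n_T; K_p = p_B2 p_A2 / (p_A1) with p_i = y_i·P.
Setting this equal to 159 kPa and taking the physical root (0 < X < 1) gives X = 0.720.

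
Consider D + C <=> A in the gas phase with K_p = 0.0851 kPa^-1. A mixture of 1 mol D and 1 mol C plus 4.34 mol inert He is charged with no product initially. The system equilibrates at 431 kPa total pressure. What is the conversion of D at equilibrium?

X = 0.677

Basis: 1 mol D initially; let X = conversion of D. Extent ξ = X.
Moles: n_D = 1 − X; n_C = 1 − X; n_A = X; n_I = 4.34 (inert).
n_T = Σnᵢ = 6.34 − X.
y_i = n_i/n_T, p_i = y_i·P. K_p = p_A / (p_D p_C).
This yields a degree-2 equation in X; solving on (0,1), X = 0.677.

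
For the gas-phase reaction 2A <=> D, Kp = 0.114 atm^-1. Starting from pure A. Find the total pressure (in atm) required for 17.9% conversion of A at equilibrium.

Basis: 1 mol A initially; let X = conversion of A. Extent ξ = 0.5X.
Mole table: n_A = 1 − X; n_D = 0.5X.
n_T = Σnᵢ = 1 − 0.5X.
Kp = p_D / (p_A^2) with p_i = (n_i/n_T)·P.
At X = 0.179: the mole-fraction product g(X) = Π y_i^ν_i = 0.1209. Since Kp = g(X)·P^{-1}, P = (g/Kp)^(1/1) = (0.1209/0.114)^(1/1) = 1.06 atm.

P = 1.06 atm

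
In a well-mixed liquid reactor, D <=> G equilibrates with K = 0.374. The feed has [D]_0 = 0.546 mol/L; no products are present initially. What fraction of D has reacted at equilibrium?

X = 0.272

Let X = conversion of D; extent ξ = 0.546·X mol/L.
Concentrations: [D] = 0.546 − 0.546X; [G] = 0.546X.
K = [G] / ([D]).
Solving K = 0.374 for X ∈ (0,1): X = 0.272.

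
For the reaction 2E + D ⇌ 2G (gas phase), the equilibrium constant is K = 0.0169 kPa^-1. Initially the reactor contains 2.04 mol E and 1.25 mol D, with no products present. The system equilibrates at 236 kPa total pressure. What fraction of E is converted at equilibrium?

X = 0.507

Basis: 2.04 mol E initially; let X = conversion of E. Extent ξ = 1.02X.
At extent ξ: n_E = 2.04 − 2.04X; n_D = 1.25 − 1.02X; n_G = 2.04X.
Total moles n_T = 3.29 − 1.02X.
y_i = n_i/n_T, p_i = y_i·P. K = p_G^2 / (p_E^2 p_D).
Setting this equal to 0.0169 kPa^-1 and taking the physical root (0 < X < 1) gives X = 0.507.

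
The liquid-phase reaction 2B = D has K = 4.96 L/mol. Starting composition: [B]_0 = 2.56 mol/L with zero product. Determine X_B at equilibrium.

X = 0.820

Let X = conversion of B; extent ξ = 2.56X/2 mol/L.
Concentrations: [B] = 2.56 − 2.56X; [D] = 1.28X.
K = [D] / ([B]^2).
Equating to 4.96 L/mol: the physical root is X = 0.820.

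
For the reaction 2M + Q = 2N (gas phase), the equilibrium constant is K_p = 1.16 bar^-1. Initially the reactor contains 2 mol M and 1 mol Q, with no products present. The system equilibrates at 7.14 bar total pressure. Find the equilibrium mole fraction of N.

y_N = 0.451

Basis: 2 mol M initially; let X = conversion of M. Extent ξ = X.
At extent ξ: n_M = 2 − 2X; n_Q = 1 − X; n_N = 2X.
Total moles n_T = 3 − X.
y_i = n_i/n_T, p_i = y_i·P. K_p = p_N^2 / (p_M^2 p_Q).
Substituting and setting equal to 1.16 bar^-1 gives a polynomial in X; the root in (0,1) is X = 0.552.
Then n_N = 1.1, n_T = 2.45, so y_N = 0.451.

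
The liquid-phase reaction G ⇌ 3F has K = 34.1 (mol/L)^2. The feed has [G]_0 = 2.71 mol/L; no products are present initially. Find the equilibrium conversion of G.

Let X = conversion of G; extent ξ = 2.71·X mol/L.
Concentrations: [G] = 2.71 − 2.71X; [F] = 8.13X.
K = [F]^3 / ([G]).
Solving K = 34.1 for X ∈ (0,1): X = 0.454.

X = 0.454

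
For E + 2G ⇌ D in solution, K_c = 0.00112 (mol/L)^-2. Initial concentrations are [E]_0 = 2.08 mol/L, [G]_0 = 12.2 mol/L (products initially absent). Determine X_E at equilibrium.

Let X = conversion of E; extent ξ = 2.08·X mol/L.
Concentrations: [E] = 2.08 − 2.08X; [G] = 12.2 − 4.16X; [D] = 2.08X.
K_c = [D] / ([E] [G]^2).
Equating to 0.00112 (mol/L)^-2: the physical root is X = 0.132.

X = 0.132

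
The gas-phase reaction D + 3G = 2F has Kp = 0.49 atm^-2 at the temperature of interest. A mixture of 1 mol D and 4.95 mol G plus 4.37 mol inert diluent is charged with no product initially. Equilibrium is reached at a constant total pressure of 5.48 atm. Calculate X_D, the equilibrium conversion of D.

Let X = conversion of D (basis 1 mol D); extent of reaction ξ = X.
Moles: n_D = 1 − X; n_G = 4.95 − 3X; n_F = 2X; n_I = 4.37 (inert).
n_T = Σnᵢ = 10.3 − 2X.
y_i = n_i/n_T, p_i = y_i·P. Kp = p_F^2 / (p_D p_G^3).
Equating to 0.49 atm^-2 and solving on 0 < X < 1: X = 0.651.

X = 0.651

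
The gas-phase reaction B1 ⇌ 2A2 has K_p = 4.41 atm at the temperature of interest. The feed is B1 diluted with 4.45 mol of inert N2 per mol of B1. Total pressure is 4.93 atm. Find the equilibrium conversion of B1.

Let X = conversion of B1 (basis 1 mol B1); extent of reaction ξ = X.
Mole table: n_B1 = 1 − X; n_A2 = 2X; n_I = 4.45 (inert).
Total moles n_T = 5.45 + X.
Mole fractions y_i = n_i/n_T; K_p = p_A2^2 / (p_B1) with p_i = y_i·P.
Substituting and setting equal to 4.41 atm gives a polynomial in X; the root in (0,1) is X = 0.671.

X = 0.671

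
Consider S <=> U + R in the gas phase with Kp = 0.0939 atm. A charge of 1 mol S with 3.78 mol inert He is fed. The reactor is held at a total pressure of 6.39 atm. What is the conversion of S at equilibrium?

Basis: 1 mol S initially; let X = conversion of S. Extent ξ = X.
Mole table: n_S = 1 − X; n_U = X; n_R = X; n_I = 3.78 (inert).
n_T = Σnᵢ = 4.78 + X.
y_i = n_i/n_T, p_i = y_i·P. Kp = p_U p_R / (p_S).
Equating to 0.0939 atm and solving on 0 < X < 1: X = 0.237.

X = 0.237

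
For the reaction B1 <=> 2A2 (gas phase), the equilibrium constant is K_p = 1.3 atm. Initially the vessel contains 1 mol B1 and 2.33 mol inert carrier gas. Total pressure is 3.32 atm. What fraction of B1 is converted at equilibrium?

Basis: 1 mol B1 initially; let X = conversion of B1. Extent ξ = X.
Species balance: n_B1 = 1 − X; n_A2 = 2X; n_I = 2.33 (inert).
Total moles n_T = 3.33 + X.
With p_i = (n_i/n_T)P, K_p = p_A2^2 / (p_B1).
Substituting and setting equal to 1.3 atm gives a polynomial in X; the root in (0,1) is X = 0.451.

X = 0.451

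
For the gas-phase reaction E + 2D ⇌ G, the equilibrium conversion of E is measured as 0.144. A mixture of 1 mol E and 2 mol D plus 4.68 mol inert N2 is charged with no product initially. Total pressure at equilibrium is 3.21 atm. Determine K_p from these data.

Take 1 mol E as basis and let X be its fractional conversion, so ξ = X.
At extent ξ: n_E = 1 − X; n_D = 2 − 2X; n_G = X; n_I = 4.68 (inert).
n_T = Σnᵢ = 7.68 − 2X.
At X = 0.144: n_E = 0.856, n_D = 1.71, n_G = 0.144, n_T = 7.39.
p_i = (n_i/n_T)·P. K_p = p_G / (p_E p_D^2) = 0.304 atm^-2.

K_p = 0.304 atm^-2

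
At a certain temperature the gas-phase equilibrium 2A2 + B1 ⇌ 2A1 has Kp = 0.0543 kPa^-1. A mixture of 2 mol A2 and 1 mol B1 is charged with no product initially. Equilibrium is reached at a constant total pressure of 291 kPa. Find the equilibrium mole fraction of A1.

y_A1 = 0.516

Take 2 mol A2 as basis and let X be its fractional conversion, so ξ = X.
Mole table: n_A2 = 2 − 2X; n_B1 = 1 − X; n_A1 = 2X.
Total moles n_T = 3 − X.
Mole fractions y_i = n_i/n_T; Kp = p_A1^2 / (p_A2^2 p_B1) with p_i = y_i·P.
Setting this equal to 0.0543 kPa^-1 and taking the physical root (0 < X < 1) gives X = 0.615.
Then n_A1 = 1.23, n_T = 2.39, so y_A1 = 0.516.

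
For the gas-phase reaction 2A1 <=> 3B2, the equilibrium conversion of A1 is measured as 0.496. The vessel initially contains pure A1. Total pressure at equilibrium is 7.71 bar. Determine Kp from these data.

Let X = conversion of A1 (basis 1 mol A1); extent of reaction ξ = 0.5X.
At extent ξ: n_A1 = 1 − X; n_B2 = 1.5X.
n_T = Σnᵢ = 1 + 0.5X.
At X = 0.496: n_A1 = 0.504, n_B2 = 0.744, n_T = 1.25.
p_i = (n_i/n_T)·P. Kp = p_B2^3 / (p_A1^2) = 10 bar.

Kp = 10 bar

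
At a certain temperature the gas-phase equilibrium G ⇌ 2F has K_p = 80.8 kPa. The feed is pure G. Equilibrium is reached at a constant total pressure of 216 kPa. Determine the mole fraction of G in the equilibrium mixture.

Take 1 mol G as basis and let X be its fractional conversion, so ξ = X.
Species balance: n_G = 1 − X; n_F = 2X.
Summing: n_T = 1 + X.
With p_i = (n_i/n_T)P, K_p = p_F^2 / (p_G).
Setting this equal to 80.8 kPa and taking the physical root (0 < X < 1) gives X = 0.292.
Then n_G = 0.708, n_T = 1.29, so y_G = 0.547.

y_G = 0.547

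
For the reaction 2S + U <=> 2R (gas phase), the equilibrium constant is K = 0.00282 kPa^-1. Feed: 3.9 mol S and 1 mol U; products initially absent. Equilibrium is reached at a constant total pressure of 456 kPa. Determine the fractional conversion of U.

Take 1 mol U as basis and let X be its fractional conversion, so ξ = X.
Species balance: n_S = 3.9 − 2X; n_U = 1 − X; n_R = 2X.
Total moles n_T = 4.9 − X.
Mole fractions y_i = n_i/n_T; K = p_R^2 / (p_S^2 p_U) with p_i = y_i·P.
Substituting and setting equal to 0.00282 kPa^-1 gives a polynomial in X; the root in (0,1) is X = 0.529.

X = 0.529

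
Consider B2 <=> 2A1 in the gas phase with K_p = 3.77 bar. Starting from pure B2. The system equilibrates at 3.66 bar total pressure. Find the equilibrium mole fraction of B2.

y_B2 = 0.377

Take 1 mol B2 as basis and let X be its fractional conversion, so ξ = X.
Moles: n_B2 = 1 − X; n_A1 = 2X.
Total moles n_T = 1 + X.
y_i = n_i/n_T, p_i = y_i·P. K_p = p_A1^2 / (p_B2).
This yields a degree-2 equation in X; solving on (0,1), X = 0.453.
Then n_B2 = 0.547, n_T = 1.45, so y_B2 = 0.377.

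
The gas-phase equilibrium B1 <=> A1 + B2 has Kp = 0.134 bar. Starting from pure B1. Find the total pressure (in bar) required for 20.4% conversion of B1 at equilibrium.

Take 1 mol B1 as basis and let X be its fractional conversion, so ξ = X.
Moles: n_B1 = 1 − X; n_A1 = X; n_B2 = X.
Summing: n_T = 1 + X.
Kp = p_A1 p_B2 / (p_B1) with p_i = (n_i/n_T)·P.
At X = 0.204: the mole-fraction product g(X) = Π y_i^ν_i = 0.04342. Since Kp = g(X)·P^{1}, P = (Kp/g)^(1/1) = (0.134/0.04342)^(1/1) = 3.09 bar.

P = 3.09 bar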